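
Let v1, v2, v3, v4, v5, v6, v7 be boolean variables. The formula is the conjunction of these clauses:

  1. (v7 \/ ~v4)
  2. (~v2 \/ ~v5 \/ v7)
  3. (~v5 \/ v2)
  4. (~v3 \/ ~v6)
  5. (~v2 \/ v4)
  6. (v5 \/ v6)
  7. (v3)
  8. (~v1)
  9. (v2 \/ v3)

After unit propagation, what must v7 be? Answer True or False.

(v3) stands alone — v3 = True.
From (~v6 \/ ~v3) and v3 = True: v6 = False.
In (v5 \/ v6), v6 is now false; v5 must hold, so v5 = True.
From (~v5 \/ v2) and v5 = True: v2 = True.
In (~v5 \/ ~v2 \/ v7), ~v5, ~v2 are now false; v7 must hold, so v7 = True.

True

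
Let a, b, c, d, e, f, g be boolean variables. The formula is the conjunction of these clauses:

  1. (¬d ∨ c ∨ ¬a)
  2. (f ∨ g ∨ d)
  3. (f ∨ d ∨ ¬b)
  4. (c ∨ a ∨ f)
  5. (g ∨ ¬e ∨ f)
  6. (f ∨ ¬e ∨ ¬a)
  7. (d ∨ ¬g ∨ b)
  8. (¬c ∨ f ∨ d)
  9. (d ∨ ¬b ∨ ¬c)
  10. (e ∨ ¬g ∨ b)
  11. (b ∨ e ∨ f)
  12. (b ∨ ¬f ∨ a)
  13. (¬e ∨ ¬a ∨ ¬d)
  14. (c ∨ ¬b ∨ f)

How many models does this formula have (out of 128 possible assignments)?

29

Case analysis on f and b:
  f=1, b=1: g free; 9 ways for (a,c,d,e) × 2^1 = 18.
  f=1, b=0: 5 of the 32 assignments to (a,c,d,e,g) work.
  f=0, b=1: 5 of the 32 assignments to (a,c,d,e,g) work.
  f=0, b=0: remaining (a,c,d,e,g) ∈ {(0,1,1,1,1)} — 1.
Total: 18 + 5 + 5 + 1 = 29.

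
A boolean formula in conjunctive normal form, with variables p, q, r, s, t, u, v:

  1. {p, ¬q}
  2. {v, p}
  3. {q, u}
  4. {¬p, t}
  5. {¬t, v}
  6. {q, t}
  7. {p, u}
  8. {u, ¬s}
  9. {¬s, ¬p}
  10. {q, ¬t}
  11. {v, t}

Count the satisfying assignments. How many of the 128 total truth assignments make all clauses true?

The models are:
  p=T q=T r=F s=F t=T u=F v=T
  p=T q=T r=F s=F t=T u=T v=T
  p=T q=T r=T s=F t=T u=F v=T
  p=T q=T r=T s=F t=T u=T v=T
That's 4 in total.

4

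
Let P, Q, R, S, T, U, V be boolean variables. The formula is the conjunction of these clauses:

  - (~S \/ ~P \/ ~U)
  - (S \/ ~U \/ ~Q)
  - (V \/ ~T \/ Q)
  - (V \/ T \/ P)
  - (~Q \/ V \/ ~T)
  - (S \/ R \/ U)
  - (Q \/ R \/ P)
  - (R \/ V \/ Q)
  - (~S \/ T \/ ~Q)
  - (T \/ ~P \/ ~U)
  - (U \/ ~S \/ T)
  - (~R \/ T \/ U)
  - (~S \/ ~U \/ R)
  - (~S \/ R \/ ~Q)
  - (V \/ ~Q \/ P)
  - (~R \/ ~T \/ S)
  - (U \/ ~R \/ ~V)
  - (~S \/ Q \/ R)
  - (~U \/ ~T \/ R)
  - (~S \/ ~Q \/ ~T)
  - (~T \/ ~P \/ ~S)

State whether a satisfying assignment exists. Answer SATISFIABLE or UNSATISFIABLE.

SATISFIABLE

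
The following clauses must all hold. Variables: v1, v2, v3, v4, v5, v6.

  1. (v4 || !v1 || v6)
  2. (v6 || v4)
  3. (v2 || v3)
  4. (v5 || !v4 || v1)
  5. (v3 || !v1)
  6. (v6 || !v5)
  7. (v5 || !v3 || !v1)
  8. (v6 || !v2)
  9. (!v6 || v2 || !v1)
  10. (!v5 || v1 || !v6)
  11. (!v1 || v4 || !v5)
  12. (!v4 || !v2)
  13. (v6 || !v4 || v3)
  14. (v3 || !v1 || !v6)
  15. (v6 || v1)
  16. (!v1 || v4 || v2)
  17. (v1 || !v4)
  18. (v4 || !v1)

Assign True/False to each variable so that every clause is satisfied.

v1=0  v2=0  v3=1  v4=0  v5=0  v6=1

Check each clause:
  1. (!v1 || v6 || v4) — v6 is true.
  2. (v4 || v6) — v6 is true.
  3. (v2 || v3) — v3 is true.
  4. (!v4 || v5 || v1) — !v4 is true.
  5. (!v1 || v3) — v3 is true.
  6. (!v5 || v6) — !v5 is true.
  7. (!v3 || !v1 || v5) — !v1 is true.
  8. (v6 || !v2) — !v2 is true.
  9. (!v6 || !v1 || v2) — !v1 is true.
  10. (!v5 || !v6 || v1) — !v5 is true.
  11. (v4 || !v5 || !v1) — !v5 is true.
  12. (!v4 || !v2) — !v4 is true.
  13. (!v4 || v6 || v3) — v3 is true.
  14. (!v6 || v3 || !v1) — v3 is true.
  15. (v6 || v1) — v6 is true.
  16. (v2 || !v1 || v4) — !v1 is true.
  17. (v1 || !v4) — !v4 is true.
  18. (v4 || !v1) — !v1 is true.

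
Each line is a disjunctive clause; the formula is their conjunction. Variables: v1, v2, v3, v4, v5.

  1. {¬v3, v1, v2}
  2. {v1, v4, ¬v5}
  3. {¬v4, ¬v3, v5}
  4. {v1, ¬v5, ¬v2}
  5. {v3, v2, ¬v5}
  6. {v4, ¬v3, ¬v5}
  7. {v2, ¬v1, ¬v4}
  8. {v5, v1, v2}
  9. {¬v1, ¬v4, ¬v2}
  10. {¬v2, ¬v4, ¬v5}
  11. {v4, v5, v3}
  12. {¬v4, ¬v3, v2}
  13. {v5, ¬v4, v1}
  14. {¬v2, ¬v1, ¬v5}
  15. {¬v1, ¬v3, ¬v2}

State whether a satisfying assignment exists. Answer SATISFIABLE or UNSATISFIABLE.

Set v1 = True and propagate.
Branch on v2: take v2 = False.
  then v4 is forced to False.
Set v3 = True and propagate.
  then v5 is forced to False.
So v1 = T, v2 = F, v3 = T, v4 = F, v5 = F is a satisfying assignment.

SATISFIABLE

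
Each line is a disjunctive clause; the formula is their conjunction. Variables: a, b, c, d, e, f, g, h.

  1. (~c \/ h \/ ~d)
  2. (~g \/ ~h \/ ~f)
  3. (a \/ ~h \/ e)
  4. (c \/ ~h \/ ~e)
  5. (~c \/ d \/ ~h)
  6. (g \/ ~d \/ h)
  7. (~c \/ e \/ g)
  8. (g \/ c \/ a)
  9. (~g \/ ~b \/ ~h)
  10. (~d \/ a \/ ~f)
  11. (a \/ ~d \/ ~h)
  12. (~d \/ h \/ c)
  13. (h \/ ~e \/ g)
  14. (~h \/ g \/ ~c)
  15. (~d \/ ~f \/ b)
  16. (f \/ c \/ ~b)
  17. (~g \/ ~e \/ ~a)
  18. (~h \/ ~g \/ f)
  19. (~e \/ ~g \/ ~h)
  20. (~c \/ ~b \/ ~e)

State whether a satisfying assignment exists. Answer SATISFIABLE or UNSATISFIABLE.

SATISFIABLE

Try a = True.
For the remaining variables, b = False, c = False, d = False, e = False, f = False, g = True, h = False works.
Every clause has at least one true literal under this assignment.
So a=T, b=F, c=F, d=F, e=F, f=F, g=T, h=F is a satisfying assignment.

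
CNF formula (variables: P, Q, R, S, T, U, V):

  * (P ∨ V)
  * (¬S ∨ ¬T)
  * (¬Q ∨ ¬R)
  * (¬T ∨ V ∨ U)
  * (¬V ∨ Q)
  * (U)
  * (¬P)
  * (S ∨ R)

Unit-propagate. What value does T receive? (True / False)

(U) stands alone — U = True.
(¬P) is a unit clause: P = False.
(V ∨ P) with P = False leaves only V, so V = True.
From (Q ∨ ¬V) and V = True: Q = True.
From (¬Q ∨ ¬R) and Q = True: R = False.
From (S ∨ R) and R = False: S = True.
(¬T ∨ ¬S): since S = True, the clause reduces to (¬T). T = False.

False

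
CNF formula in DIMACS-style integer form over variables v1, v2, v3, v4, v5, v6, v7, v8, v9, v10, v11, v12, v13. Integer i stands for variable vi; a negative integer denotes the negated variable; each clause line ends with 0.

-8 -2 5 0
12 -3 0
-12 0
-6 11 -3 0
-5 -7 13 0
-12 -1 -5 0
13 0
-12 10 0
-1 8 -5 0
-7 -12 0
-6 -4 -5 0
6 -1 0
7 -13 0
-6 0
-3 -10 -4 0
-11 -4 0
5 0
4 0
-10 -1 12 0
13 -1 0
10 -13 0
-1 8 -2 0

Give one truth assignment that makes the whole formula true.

v1 = F, v2 = F, v3 = F, v4 = T, v5 = T, v6 = F, v7 = T, v8 = F, v9 = F, v10 = T, v11 = F, v12 = F, v13 = T

The clause (~v12) is unit: v12 must be False.
The clause (~v3) is unit: v3 must be False.
Unit propagation: (v13) forces v13 = True.
The clause (v7) is unit: v7 must be True.
(~v6) is a unit clause, so v6 = False.
Unit propagation: (~v1) forces v1 = False.
The clause (v5) is unit: v5 must be True.
The clause (v4) is unit: v4 must be True.
Unit propagation: (~v11) forces v11 = False.
Unit propagation: (v10) forces v10 = True.
v2, v8, v9 are now unconstrained; take v2 = False, v8 = False, v9 = False.
Check each clause:
  1. (~v2 \/ v5 \/ ~v8) — ~v8 is true.
  2. (v12 \/ ~v3) — ~v3 is true.
  3. (~v12) — ~v12 is true.
  4. (~v6 \/ ~v3 \/ v11) — ~v6 is true.
  5. (~v5 \/ ~v7 \/ v13) — v13 is true.
  6. (~v12 \/ ~v5 \/ ~v1) — ~v12 is true.
  7. (v13) — v13 is true.
  8. (v10 \/ ~v12) — v10 is true.
  9. (~v5 \/ ~v1 \/ v8) — ~v1 is true.
  10. (~v12 \/ ~v7) — ~v12 is true.
  11. (~v6 \/ ~v5 \/ ~v4) — ~v6 is true.
  12. (~v1 \/ v6) — ~v1 is true.
  13. (v7 \/ ~v13) — v7 is true.
  14. (~v6) — ~v6 is true.
  15. (~v10 \/ ~v3 \/ ~v4) — ~v3 is true.
  16. (~v11 \/ ~v4) — ~v11 is true.
  17. (v5) — v5 is true.
  18. (v4) — v4 is true.
  19. (~v1 \/ v12 \/ ~v10) — ~v1 is true.
  20. (~v1 \/ v13) — v13 is true.
  21. (v10 \/ ~v13) — v10 is true.
  22. (~v2 \/ v8 \/ ~v1) — ~v1 is true.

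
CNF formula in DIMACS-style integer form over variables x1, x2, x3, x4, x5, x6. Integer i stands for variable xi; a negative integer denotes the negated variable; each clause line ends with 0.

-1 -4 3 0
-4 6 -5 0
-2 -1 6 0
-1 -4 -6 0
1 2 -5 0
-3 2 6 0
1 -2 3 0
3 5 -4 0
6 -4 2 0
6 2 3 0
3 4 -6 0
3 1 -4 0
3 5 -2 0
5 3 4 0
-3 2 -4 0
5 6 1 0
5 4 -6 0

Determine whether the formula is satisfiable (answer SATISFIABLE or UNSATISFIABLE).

SATISFIABLE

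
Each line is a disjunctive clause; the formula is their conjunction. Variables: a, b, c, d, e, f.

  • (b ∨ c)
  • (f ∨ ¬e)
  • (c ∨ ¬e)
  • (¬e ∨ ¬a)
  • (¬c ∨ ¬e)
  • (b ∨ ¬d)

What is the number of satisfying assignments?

Case analysis on e and c:
  e=T, c=T: a clause becomes empty — 0.
  e=T, c=F: a clause becomes empty — 0.
  e=F, c=T: a, f free; 3 ways for (b,d) × 2^2 = 12.
  e=F, c=F: forces b=T; a, d, f free → 2^3 = 8.
Total: 0 + 0 + 12 + 8 = 20.

20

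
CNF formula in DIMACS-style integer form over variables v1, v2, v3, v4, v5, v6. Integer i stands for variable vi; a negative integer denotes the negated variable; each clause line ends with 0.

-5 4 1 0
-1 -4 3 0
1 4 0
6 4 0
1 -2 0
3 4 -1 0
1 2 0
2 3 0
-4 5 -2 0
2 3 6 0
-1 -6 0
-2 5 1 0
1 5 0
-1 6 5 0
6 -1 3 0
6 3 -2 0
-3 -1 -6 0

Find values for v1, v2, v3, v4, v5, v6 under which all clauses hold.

v1=True  v2=False  v3=True  v4=True  v5=True  v6=False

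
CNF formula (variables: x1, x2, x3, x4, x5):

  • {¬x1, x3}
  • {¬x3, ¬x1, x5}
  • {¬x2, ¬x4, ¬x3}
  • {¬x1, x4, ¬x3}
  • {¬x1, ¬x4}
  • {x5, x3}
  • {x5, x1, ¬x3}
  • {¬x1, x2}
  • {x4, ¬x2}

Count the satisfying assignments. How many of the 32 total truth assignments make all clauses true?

Satisfying assignments:
  x1=0 x2=0 x3=0 x4=0 x5=1
  x1=0 x2=0 x3=0 x4=1 x5=1
  x1=0 x2=0 x3=1 x4=0 x5=1
  x1=0 x2=0 x3=1 x4=1 x5=1
  x1=0 x2=1 x3=0 x4=1 x5=1
Count: 5.

5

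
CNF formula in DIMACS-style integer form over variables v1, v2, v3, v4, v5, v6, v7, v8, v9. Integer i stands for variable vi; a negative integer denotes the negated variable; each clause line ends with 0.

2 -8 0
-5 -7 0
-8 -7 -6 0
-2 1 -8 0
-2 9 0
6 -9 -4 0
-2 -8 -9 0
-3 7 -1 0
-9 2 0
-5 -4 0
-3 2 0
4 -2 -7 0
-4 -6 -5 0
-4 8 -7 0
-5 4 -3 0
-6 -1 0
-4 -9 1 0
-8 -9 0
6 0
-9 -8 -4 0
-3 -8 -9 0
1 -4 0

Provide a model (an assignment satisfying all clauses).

v1=False  v2=True  v3=False  v4=False  v5=True  v6=True  v7=False  v8=False  v9=True

Check each clause:
  1. (~v8 \/ v2) — ~v8 is true.
  2. (~v7 \/ ~v5) — ~v7 is true.
  3. (~v8 \/ ~v7 \/ ~v6) — ~v8 is true.
  4. (v1 \/ ~v8 \/ ~v2) — ~v8 is true.
  5. (~v2 \/ v9) — v9 is true.
  6. (~v9 \/ v6 \/ ~v4) — ~v4 is true.
  7. (~v2 \/ ~v8 \/ ~v9) — ~v8 is true.
  8. (~v3 \/ ~v1 \/ v7) — ~v3 is true.
  9. (v2 \/ ~v9) — v2 is true.
  10. (~v4 \/ ~v5) — ~v4 is true.
  11. (v2 \/ ~v3) — v2 is true.
  12. (v4 \/ ~v2 \/ ~v7) — ~v7 is true.
  13. (~v4 \/ ~v5 \/ ~v6) — ~v4 is true.
  14. (~v4 \/ v8 \/ ~v7) — ~v7 is true.
  15. (~v5 \/ ~v3 \/ v4) — ~v3 is true.
  16. (~v1 \/ ~v6) — ~v1 is true.
  17. (~v9 \/ ~v4 \/ v1) — ~v4 is true.
  18. (~v9 \/ ~v8) — ~v8 is true.
  19. (v6) — v6 is true.
  20. (~v8 \/ ~v9 \/ ~v4) — ~v8 is true.
  21. (~v3 \/ ~v8 \/ ~v9) — ~v8 is true.
  22. (v1 \/ ~v4) — ~v4 is true.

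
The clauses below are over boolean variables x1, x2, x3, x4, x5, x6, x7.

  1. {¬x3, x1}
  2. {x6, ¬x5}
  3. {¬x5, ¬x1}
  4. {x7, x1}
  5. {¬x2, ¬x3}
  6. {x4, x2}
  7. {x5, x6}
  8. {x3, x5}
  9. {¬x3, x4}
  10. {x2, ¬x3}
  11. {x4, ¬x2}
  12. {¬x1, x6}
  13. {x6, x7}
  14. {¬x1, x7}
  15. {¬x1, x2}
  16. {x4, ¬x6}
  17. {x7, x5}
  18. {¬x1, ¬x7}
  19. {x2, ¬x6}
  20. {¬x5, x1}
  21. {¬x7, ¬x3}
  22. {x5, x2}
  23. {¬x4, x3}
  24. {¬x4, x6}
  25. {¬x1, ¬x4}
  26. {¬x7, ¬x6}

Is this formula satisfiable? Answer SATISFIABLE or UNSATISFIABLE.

UNSATISFIABLE

x1 = True:
  propagation gives x5=False, x6=True, x3=True, x2=False; an empty clause results — contradiction.
x1 = False:
  propagation gives x3=False, x7=True, x5=True; an empty clause results — contradiction.
Every branch closes, so no satisfying assignment exists.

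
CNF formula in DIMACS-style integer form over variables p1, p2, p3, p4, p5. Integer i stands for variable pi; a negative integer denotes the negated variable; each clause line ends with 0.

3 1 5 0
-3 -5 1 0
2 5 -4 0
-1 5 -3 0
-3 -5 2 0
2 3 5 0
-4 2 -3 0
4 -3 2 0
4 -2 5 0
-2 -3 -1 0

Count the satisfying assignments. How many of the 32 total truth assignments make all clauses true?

10

Split on p3, then p2.
  p3=T, p2=T: remaining (p1,p4,p5) ∈ {(F,T,F)} — 1.
  p3=T, p2=F: a clause becomes empty — 0.
  p3=F, p2=T: 5 of the 8 assignments to (p1,p4,p5) work.
  p3=F, p2=F: remaining (p1,p4,p5) ∈ {(F,F,T); (F,T,T); (T,F,T); (T,T,T)} — 4.
Total: 1 + 0 + 5 + 4 = 10.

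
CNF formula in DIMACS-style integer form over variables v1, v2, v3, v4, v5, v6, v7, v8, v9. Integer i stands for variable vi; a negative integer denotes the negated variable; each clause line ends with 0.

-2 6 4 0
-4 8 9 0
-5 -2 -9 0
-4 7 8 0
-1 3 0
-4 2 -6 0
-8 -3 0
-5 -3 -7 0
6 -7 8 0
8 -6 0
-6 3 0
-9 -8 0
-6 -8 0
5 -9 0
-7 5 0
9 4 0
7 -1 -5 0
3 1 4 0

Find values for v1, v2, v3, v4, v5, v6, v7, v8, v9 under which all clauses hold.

v1 = 0, v2 = 1, v3 = 0, v4 = 1, v5 = 0, v6 = 0, v7 = 0, v8 = 1, v9 = 0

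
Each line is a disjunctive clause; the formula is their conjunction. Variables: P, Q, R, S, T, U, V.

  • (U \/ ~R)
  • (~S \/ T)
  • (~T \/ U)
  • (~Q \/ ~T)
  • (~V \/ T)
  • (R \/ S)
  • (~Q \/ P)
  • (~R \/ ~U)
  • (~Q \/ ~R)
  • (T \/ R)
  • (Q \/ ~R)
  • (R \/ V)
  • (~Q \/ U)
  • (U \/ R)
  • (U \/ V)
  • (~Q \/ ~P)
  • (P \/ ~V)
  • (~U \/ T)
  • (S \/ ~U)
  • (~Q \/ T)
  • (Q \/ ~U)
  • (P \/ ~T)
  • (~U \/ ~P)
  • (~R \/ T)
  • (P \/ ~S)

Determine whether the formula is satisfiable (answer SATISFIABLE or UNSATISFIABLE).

UNSATISFIABLE

U = True:
  propagation gives R=False, S=True, T=True, Q=False; an empty clause results — contradiction.
U = False:
  propagation gives R=False; an empty clause results — contradiction.
Every branch closes, so no satisfying assignment exists.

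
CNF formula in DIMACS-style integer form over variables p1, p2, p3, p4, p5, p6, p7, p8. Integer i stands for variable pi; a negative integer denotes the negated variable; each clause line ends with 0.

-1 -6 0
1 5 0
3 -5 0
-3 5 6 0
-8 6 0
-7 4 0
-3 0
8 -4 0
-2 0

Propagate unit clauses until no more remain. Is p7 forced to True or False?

False

(~p3) is a unit clause: p3 = False.
In (p3 \/ ~p5), p3 is now false; ~p5 must hold, so p5 = False.
From (p5 \/ p1) and p5 = False: p1 = True.
(~p6 \/ ~p1): since p1 = True, the clause reduces to (~p6). p6 = False.
(~p8 \/ p6): since p6 = False, the clause reduces to (~p8). p8 = False.
In (~p4 \/ p8), p8 is now false; ~p4 must hold, so p4 = False.
From (~p7 \/ p4) and p4 = False: p7 = False.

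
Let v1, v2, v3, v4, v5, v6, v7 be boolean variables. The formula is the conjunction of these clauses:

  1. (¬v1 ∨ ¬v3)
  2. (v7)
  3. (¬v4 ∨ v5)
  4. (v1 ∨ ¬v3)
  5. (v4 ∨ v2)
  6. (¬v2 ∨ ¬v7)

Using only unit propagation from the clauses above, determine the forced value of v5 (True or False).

(v7) is a unit clause: v7 = True.
(¬v7 ∨ ¬v2): since v7 = True, the clause reduces to (¬v2). v2 = False.
(v2 ∨ v4): since v2 = False, the clause reduces to (v4). v4 = True.
(v5 ∨ ¬v4) with v4 = True leaves only v5, so v5 = True.

True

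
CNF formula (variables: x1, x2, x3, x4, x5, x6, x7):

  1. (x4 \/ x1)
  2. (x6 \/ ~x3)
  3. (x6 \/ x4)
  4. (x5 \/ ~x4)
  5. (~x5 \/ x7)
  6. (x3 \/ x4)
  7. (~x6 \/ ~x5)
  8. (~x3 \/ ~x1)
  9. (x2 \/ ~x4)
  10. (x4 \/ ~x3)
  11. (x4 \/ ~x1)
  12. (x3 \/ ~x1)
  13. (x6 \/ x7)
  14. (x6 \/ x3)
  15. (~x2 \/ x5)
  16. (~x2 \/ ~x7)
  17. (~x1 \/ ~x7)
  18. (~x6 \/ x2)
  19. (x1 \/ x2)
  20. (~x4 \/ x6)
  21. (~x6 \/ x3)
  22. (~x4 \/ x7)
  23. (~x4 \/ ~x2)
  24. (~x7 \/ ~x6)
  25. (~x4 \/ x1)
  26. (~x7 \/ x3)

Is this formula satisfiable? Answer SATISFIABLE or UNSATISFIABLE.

UNSATISFIABLE

x4 = True:
  propagation gives x5=True, x7=True, x6=False; an empty clause results — contradiction.
x4 = False:
  propagation gives x1=True; an empty clause results — contradiction.
Every branch closes, so no satisfying assignment exists.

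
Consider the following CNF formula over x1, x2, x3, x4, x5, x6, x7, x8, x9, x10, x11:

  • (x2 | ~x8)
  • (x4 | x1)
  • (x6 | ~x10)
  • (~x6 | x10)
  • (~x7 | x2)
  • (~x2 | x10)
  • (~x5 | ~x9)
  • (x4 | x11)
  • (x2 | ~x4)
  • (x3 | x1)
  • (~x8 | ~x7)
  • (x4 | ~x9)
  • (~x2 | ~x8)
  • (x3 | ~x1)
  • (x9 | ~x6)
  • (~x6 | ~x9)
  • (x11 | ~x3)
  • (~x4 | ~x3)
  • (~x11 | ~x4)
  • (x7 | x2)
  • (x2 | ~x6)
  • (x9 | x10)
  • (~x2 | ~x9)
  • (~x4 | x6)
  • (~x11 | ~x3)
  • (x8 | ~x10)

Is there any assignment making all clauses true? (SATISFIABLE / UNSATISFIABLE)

x2 = True:
  propagation gives x10=True, x6=True, x8=False; an empty clause results — contradiction.
x2 = False:
  propagation gives x8=False, x7=False; an empty clause results — contradiction.
Every branch closes, so no satisfying assignment exists.

UNSATISFIABLE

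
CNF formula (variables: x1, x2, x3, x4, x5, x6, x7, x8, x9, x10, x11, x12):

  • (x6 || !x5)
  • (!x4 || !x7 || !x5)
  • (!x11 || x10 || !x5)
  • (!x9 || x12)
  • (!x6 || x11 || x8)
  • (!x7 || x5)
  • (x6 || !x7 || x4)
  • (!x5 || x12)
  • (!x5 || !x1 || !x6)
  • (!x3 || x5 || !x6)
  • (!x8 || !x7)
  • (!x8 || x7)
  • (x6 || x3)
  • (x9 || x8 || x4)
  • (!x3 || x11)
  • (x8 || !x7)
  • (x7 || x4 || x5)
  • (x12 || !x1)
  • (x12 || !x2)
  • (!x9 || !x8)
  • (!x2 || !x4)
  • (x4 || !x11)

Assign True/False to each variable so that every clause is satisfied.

x1 = 0, x2 = 0, x3 = 0, x4 = 1, x5 = 1, x6 = 1, x7 = 0, x8 = 0, x9 = 0, x10 = 1, x11 = 1, x12 = 1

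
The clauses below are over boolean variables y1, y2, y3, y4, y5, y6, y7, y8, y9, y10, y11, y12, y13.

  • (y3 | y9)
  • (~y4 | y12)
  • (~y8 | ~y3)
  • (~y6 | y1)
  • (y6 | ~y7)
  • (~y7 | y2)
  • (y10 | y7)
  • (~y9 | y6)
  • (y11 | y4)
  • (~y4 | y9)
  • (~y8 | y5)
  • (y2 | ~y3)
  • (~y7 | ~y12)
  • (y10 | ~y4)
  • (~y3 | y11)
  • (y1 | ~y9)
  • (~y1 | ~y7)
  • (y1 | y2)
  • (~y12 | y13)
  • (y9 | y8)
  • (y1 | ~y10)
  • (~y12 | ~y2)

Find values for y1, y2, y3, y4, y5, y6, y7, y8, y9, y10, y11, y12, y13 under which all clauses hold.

y1=T, y2=F, y3=F, y4=F, y5=T, y6=T, y7=F, y8=T, y9=T, y10=T, y11=T, y12=T, y13=T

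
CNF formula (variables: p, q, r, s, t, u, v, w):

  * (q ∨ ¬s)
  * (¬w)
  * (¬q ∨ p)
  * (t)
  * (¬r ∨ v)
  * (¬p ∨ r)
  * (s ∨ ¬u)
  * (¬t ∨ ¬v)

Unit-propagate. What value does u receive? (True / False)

(¬w) is a unit clause: w = False.
(t) stands alone — t = True.
In (¬v ∨ ¬t), ¬t is now false; ¬v must hold, so v = False.
From (v ∨ ¬r) and v = False: r = False.
(r ∨ ¬p): since r = False, the clause reduces to (¬p). p = False.
(¬q ∨ p): since p = False, the clause reduces to (¬q). q = False.
In (q ∨ ¬s), q is now false; ¬s must hold, so s = False.
(s ∨ ¬u) with s = False leaves only ¬u, so u = False.

False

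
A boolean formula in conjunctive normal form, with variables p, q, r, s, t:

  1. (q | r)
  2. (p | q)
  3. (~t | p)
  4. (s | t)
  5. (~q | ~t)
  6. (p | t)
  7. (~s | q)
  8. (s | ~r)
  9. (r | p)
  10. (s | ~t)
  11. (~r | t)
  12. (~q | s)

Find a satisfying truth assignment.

p occurs only positively in the remaining clauses — set p = True.
Try q = True.
  then t is forced to False.
  then s is forced to True.
  then r is forced to False.
Every clause has at least one true literal under this assignment.

p = 1, q = 1, r = 0, s = 1, t = 0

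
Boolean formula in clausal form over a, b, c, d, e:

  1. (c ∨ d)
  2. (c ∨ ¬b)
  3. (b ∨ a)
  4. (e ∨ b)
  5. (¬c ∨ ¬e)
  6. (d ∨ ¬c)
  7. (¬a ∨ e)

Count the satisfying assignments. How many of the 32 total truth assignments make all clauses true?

2

The models are:
  a=0 b=1 c=1 d=1 e=0
  a=1 b=0 c=0 d=1 e=1
Count: 2.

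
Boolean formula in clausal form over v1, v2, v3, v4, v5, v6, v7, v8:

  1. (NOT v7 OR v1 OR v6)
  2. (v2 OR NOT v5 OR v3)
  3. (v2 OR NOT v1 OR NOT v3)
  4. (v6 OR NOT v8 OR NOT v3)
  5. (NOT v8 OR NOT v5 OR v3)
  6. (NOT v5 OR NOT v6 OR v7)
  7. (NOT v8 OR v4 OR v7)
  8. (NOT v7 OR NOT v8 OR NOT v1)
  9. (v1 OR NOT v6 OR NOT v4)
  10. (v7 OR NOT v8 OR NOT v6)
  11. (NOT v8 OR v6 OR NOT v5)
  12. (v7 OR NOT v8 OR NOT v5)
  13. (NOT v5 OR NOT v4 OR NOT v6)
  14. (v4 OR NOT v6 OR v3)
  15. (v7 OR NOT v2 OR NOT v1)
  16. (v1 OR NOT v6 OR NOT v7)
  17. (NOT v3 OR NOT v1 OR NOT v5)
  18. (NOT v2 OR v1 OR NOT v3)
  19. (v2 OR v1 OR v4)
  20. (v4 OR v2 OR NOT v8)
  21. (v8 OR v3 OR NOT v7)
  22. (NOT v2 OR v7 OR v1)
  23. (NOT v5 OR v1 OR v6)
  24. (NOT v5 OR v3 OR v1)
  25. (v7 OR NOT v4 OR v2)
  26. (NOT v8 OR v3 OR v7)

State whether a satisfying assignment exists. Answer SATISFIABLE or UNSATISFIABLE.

SATISFIABLE

Pure literal: v5 appears only negated; assign v5 = False.
Branch on v1: take v1 = True.
Branch on v2: take v2 = False.
  then v3 is forced to False.
The remaining clauses are satisfied by v4 = False, v6 = False, v7 = False, v8 = False.
So v1=True, v2=False, v3=False, v4=False, v5=False, v6=False, v7=False, v8=False is a satisfying assignment.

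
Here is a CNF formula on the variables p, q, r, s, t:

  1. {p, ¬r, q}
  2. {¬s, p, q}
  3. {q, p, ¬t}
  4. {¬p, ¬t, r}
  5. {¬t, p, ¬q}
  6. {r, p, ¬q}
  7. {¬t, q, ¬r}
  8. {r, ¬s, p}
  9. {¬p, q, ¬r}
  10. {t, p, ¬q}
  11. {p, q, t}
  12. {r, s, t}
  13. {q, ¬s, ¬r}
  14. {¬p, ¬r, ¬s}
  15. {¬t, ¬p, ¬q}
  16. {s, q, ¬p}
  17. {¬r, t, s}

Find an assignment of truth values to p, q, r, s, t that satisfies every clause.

p = True, q = True, r = False, s = True, t = False

Check each clause:
  1. {p, ¬r, q} — p is true.
  2. {q, ¬s, p} — p is true.
  3. {p, ¬t, q} — p is true.
  4. {r, ¬t, ¬p} — ¬t is true.
  5. {¬q, ¬t, p} — p is true.
  6. {p, ¬q, r} — p is true.
  7. {q, ¬t, ¬r} — q is true.
  8. {p, r, ¬s} — p is true.
  9. {¬r, ¬p, q} — q is true.
  10. {¬q, t, p} — p is true.
  11. {p, t, q} — p is true.
  12. {s, r, t} — s is true.
  13. {q, ¬r, ¬s} — q is true.
  14. {¬p, ¬r, ¬s} — ¬r is true.
  15. {¬q, ¬t, ¬p} — ¬t is true.
  16. {q, s, ¬p} — q is true.
  17. {¬r, t, s} — ¬r is true.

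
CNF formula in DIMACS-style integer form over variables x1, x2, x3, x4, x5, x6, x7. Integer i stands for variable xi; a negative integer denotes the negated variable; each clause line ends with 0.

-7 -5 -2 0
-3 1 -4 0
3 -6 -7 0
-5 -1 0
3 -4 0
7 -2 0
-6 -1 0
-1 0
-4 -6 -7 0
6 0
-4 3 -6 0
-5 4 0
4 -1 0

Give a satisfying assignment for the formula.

x1 = False, x2 = False, x3 = True, x4 = False, x5 = False, x6 = True, x7 = False

The clause (!x1) is unit: x1 must be False.
Unit propagation: (x6) forces x6 = True.
x2 occurs only negated in the remaining clauses — set x2 = False.
Pure literal: x5 appears only negated; assign x5 = False.
Try x3 = True.
  then x4 is forced to False.
x7 is now unconstrained; take x7 = False.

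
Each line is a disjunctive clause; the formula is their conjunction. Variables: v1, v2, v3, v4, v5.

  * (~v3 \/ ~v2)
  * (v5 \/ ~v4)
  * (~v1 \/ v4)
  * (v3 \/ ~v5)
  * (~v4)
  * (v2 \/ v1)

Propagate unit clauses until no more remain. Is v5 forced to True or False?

False

(~v4) is a unit clause: v4 = False.
(~v1 \/ v4): since v4 = False, the clause reduces to (~v1). v1 = False.
In (v2 \/ v1), v1 is now false; v2 must hold, so v2 = True.
(~v2 \/ ~v3) with v2 = True leaves only ~v3, so v3 = False.
(v3 \/ ~v5) with v3 = False leaves only ~v5, so v5 = False.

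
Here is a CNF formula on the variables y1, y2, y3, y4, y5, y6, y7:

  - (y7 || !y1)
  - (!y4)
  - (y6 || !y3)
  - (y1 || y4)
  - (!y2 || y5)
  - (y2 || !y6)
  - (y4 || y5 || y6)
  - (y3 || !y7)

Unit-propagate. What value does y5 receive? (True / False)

True

(!y4) is a unit clause: y4 = False.
(y4 || y1) with y4 = False leaves only y1, so y1 = True.
From (!y1 || y7) and y1 = True: y7 = True.
In (y3 || !y7), !y7 is now false; y3 must hold, so y3 = True.
(y6 || !y3) with y3 = True leaves only y6, so y6 = True.
From (!y6 || y2) and y6 = True: y2 = True.
(!y2 || y5) with y2 = True leaves only y5, so y5 = True.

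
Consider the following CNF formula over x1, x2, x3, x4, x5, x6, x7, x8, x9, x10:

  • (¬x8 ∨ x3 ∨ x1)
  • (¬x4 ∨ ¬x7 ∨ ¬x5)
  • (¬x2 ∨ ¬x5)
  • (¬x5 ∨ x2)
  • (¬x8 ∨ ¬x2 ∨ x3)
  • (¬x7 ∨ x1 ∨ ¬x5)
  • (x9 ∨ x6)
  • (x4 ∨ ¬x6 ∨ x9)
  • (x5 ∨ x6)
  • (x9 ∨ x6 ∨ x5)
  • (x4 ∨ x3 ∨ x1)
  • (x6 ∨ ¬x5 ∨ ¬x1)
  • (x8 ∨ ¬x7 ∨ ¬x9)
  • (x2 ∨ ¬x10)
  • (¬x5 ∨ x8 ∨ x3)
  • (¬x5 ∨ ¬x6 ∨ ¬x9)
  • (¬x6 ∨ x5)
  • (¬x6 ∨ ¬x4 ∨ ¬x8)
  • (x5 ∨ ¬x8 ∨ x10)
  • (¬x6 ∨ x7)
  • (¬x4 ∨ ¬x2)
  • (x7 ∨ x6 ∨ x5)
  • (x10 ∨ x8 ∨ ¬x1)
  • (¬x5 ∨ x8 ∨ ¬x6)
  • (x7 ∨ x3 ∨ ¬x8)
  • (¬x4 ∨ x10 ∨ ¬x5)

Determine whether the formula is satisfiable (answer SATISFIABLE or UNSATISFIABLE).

UNSATISFIABLE

x5 = True:
  propagation gives x2=False; an empty clause results — contradiction.
x5 = False:
  propagation gives x6=True; an empty clause results — contradiction.
Every branch closes, so no satisfying assignment exists.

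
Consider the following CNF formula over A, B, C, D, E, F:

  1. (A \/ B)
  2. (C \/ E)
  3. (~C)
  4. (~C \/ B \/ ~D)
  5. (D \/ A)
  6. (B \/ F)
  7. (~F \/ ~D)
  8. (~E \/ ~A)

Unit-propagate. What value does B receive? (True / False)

True

Unit clause (~C) sets C = False.
(E \/ C): since C = False, the clause reduces to (E). E = True.
(~A \/ ~E): since E = True, the clause reduces to (~A). A = False.
(B \/ A): since A = False, the clause reduces to (B). B = True.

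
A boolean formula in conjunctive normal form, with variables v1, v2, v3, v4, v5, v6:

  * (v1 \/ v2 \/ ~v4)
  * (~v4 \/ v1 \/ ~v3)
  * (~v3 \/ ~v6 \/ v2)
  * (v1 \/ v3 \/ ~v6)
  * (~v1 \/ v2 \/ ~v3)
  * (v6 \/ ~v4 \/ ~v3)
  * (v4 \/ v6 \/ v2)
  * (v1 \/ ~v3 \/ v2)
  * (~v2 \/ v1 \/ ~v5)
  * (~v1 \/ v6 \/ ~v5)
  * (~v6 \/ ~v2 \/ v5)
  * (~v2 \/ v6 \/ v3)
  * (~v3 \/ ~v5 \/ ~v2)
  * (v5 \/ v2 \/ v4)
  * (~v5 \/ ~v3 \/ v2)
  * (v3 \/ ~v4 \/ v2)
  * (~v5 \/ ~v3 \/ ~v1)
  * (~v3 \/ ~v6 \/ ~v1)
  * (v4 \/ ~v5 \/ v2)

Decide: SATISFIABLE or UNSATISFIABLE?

SATISFIABLE

Try v1 = False.
Branch on v2: take v2 = True.
  then v5 is forced to False.
  then v6 is forced to False.
  then v3 is forced to True.
  then v4 is forced to False.
So v1=F, v2=T, v3=T, v4=F, v5=F, v6=F is a satisfying assignment.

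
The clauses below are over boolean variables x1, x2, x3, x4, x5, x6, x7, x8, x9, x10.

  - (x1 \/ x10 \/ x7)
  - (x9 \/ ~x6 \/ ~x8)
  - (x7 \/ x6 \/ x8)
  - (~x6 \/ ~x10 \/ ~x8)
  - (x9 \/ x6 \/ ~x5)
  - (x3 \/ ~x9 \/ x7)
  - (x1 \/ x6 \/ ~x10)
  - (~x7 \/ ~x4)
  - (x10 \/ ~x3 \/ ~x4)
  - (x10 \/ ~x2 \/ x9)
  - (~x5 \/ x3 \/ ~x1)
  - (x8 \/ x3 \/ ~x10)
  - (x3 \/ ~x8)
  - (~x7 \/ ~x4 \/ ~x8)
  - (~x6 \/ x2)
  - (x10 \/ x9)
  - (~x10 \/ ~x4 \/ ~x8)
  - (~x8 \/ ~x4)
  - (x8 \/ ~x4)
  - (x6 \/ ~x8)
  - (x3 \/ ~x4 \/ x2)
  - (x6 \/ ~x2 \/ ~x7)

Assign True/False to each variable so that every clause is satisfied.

x1=T, x2=F, x3=T, x4=F, x5=T, x6=F, x7=T, x8=F, x9=T, x10=F

Pure literal: x4 appears only negated; assign x4 = False.
Branch on x1: take x1 = True.
Try x2 = False.
  then x6 is forced to False.
  then x8 is forced to False.
  then x7 is forced to True.
The remaining clauses are satisfied by x3 = True, x5 = True, x9 = True, x10 = False.
Check each clause:
  1. (x10 \/ x1 \/ x7) — x1 is true.
  2. (~x8 \/ ~x6 \/ x9) — ~x8 is true.
  3. (x8 \/ x6 \/ x7) — x7 is true.
  4. (~x6 \/ ~x8 \/ ~x10) — ~x8 is true.
  5. (x6 \/ ~x5 \/ x9) — x9 is true.
  6. (x7 \/ x3 \/ ~x9) — x3 is true.
  7. (x6 \/ x1 \/ ~x10) — x1 is true.
  8. (~x7 \/ ~x4) — ~x4 is true.
  9. (x10 \/ ~x4 \/ ~x3) — ~x4 is true.
  10. (~x2 \/ x9 \/ x10) — x9 is true.
  11. (x3 \/ ~x5 \/ ~x1) — x3 is true.
  12. (~x10 \/ x3 \/ x8) — x3 is true.
  13. (~x8 \/ x3) — ~x8 is true.
  14. (~x8 \/ ~x7 \/ ~x4) — ~x8 is true.
  15. (x2 \/ ~x6) — ~x6 is true.
  16. (x9 \/ x10) — x9 is true.
  17. (~x10 \/ ~x8 \/ ~x4) — ~x8 is true.
  18. (~x8 \/ ~x4) — ~x8 is true.
  19. (x8 \/ ~x4) — ~x4 is true.
  20. (x6 \/ ~x8) — ~x8 is true.
  21. (~x4 \/ x2 \/ x3) — x3 is true.
  22. (~x2 \/ ~x7 \/ x6) — ~x2 is true.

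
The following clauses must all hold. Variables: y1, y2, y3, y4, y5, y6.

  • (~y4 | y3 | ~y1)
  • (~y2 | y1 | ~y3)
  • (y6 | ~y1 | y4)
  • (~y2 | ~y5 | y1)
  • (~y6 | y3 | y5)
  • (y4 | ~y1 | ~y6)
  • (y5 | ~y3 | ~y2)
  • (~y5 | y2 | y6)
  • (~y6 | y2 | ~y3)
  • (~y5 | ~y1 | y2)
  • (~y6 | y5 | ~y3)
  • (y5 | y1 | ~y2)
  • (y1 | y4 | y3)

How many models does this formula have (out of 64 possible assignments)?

The models are:
  y1=F y2=F y3=F y4=T y5=F y6=F
  y1=F y2=F y3=F y4=T y5=T y6=T
  y1=F y2=F y3=T y4=F y5=F y6=F
  y1=F y2=F y3=T y4=T y5=F y6=F
  y1=T y2=F y3=T y4=T y5=F y6=F
  y1=T y2=T y3=T y4=T y5=T y6=F
  y1=T y2=T y3=T y4=T y5=T y6=T
Count: 7.

7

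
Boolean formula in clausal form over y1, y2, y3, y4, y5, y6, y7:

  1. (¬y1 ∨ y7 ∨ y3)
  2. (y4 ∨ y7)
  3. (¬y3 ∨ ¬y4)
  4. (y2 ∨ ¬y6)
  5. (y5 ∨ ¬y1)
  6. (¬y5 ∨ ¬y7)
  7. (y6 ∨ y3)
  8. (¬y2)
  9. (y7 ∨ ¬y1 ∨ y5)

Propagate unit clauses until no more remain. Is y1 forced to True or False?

False

(¬y2) stands alone — y2 = False.
From (y2 ∨ ¬y6) and y2 = False: y6 = False.
(y3 ∨ y6): since y6 = False, the clause reduces to (y3). y3 = True.
(¬y3 ∨ ¬y4): since y3 = True, the clause reduces to (¬y4). y4 = False.
From (y7 ∨ y4) and y4 = False: y7 = True.
In (¬y7 ∨ ¬y5), ¬y7 is now false; ¬y5 must hold, so y5 = False.
In (¬y1 ∨ y5), y5 is now false; ¬y1 must hold, so y1 = False.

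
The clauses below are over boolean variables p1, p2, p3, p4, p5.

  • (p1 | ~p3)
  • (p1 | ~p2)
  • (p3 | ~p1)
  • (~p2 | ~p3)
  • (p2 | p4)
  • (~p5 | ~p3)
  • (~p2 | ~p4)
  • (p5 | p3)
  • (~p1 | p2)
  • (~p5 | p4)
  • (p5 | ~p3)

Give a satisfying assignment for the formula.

Branch on p1: take p1 = False.
  then p3 is forced to False.
  then p2 is forced to False.
  then p4 is forced to True.
  then p5 is forced to True.

p1=False, p2=False, p3=False, p4=True, p5=True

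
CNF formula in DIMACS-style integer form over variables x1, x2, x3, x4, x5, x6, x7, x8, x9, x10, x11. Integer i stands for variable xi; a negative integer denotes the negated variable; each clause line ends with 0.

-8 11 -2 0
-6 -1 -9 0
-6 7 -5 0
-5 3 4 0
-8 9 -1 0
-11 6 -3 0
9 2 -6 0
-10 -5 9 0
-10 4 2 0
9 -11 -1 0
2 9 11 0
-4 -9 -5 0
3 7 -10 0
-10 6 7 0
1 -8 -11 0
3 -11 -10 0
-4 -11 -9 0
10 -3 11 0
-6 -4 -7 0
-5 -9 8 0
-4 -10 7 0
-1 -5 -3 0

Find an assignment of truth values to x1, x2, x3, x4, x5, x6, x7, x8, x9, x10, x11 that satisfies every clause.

Pure literal: x5 appears only negated; assign x5 = False.
Try x1 = False.
Branch on x2: take x2 = True.
Set x3 = True and propagate.
The remaining clauses are satisfied by x4 = True, x6 = False, x7 = True, x8 = False, x9 = True, x10 = True, x11 = False.

x1=0, x2=1, x3=1, x4=1, x5=0, x6=0, x7=1, x8=0, x9=1, x10=1, x11=0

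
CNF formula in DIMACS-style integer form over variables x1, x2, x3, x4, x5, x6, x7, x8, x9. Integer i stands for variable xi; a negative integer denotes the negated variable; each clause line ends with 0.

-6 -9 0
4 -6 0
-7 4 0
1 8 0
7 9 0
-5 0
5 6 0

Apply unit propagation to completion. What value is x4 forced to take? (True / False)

True

Unit clause (~x5) sets x5 = False.
From (x5 \/ x6) and x5 = False: x6 = True.
In (~x6 \/ ~x9), ~x6 is now false; ~x9 must hold, so x9 = False.
(x4 \/ ~x6): since x6 = True, the clause reduces to (x4). x4 = True.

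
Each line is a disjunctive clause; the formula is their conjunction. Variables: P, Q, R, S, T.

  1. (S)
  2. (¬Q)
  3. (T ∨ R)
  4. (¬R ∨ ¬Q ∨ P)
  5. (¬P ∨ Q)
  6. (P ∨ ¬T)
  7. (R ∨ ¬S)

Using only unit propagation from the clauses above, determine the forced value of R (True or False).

Unit clause (S) sets S = True.
(¬Q) stands alone — Q = False.
(¬P ∨ Q): since Q = False, the clause reduces to (¬P). P = False.
In (P ∨ ¬T), P is now false; ¬T must hold, so T = False.
(T ∨ R) with T = False leaves only R, so R = True.

True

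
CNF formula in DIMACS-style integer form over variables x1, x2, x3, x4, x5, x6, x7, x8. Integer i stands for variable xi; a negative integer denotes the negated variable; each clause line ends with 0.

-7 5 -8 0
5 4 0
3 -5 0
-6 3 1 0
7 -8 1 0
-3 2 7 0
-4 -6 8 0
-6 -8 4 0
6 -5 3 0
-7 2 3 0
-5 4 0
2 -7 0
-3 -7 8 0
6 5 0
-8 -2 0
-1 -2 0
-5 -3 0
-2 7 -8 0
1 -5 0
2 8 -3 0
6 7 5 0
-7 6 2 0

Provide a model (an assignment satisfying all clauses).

Try x1 = True.
  then x2 is forced to False.
  then x7 is forced to False.
  then x3 is forced to False.
  then x5 is forced to False.
  then x4 is forced to True.
  then x6 is forced to True.
  then x8 is forced to True.
Every clause has at least one true literal under this assignment.
Check each clause:
  1. (x5 | ~x7 | ~x8) — ~x7 is true.
  2. (x5 | x4) — x4 is true.
  3. (~x5 | x3) — ~x5 is true.
  4. (x1 | ~x6 | x3) — x1 is true.
  5. (~x8 | x7 | x1) — x1 is true.
  6. (~x3 | x2 | x7) — ~x3 is true.
  7. (x8 | ~x4 | ~x6) — x8 is true.
  8. (~x8 | ~x6 | x4) — x4 is true.
  9. (x6 | x3 | ~x5) — ~x5 is true.
  10. (x3 | ~x7 | x2) — ~x7 is true.
  11. (~x5 | x4) — ~x5 is true.
  12. (x2 | ~x7) — ~x7 is true.
  13. (~x3 | x8 | ~x7) — x8 is true.
  14. (x6 | x5) — x6 is true.
  15. (~x2 | ~x8) — ~x2 is true.
  16. (~x1 | ~x2) — ~x2 is true.
  17. (~x5 | ~x3) — ~x5 is true.
  18. (~x2 | ~x8 | x7) — ~x2 is true.
  19. (x1 | ~x5) — x1 is true.
  20. (x2 | x8 | ~x3) — x8 is true.
  21. (x6 | x5 | x7) — x6 is true.
  22. (x2 | ~x7 | x6) — ~x7 is true.

x1=True, x2=False, x3=False, x4=True, x5=False, x6=True, x7=False, x8=True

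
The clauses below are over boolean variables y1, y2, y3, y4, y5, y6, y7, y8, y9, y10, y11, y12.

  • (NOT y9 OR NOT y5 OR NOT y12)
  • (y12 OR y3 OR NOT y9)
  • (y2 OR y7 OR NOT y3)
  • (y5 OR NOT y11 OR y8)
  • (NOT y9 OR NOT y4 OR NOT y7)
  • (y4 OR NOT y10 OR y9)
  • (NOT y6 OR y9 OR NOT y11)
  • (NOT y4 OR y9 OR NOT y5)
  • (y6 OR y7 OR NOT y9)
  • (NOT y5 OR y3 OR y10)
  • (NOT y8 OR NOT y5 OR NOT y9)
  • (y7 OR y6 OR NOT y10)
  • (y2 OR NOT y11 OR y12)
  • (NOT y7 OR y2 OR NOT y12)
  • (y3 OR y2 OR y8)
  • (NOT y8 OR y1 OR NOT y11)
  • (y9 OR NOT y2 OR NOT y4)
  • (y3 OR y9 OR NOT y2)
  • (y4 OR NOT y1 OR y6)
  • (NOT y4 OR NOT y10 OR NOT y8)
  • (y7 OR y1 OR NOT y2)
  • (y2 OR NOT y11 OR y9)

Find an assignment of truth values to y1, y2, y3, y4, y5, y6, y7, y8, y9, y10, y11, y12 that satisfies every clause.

Pure literal: y11 appears only negated; assign y11 = False.
Branch on y1: take y1 = True.
Branch on y2: take y2 = True.
For the remaining variables, y3 = True, y4 = False, y5 = True, y6 = True, y7 = False, y8 = True, y9 = False, y10 = False, y12 = False works.

y1=True  y2=True  y3=True  y4=False  y5=True  y6=True  y7=False  y8=True  y9=False  y10=False  y11=False  y12=False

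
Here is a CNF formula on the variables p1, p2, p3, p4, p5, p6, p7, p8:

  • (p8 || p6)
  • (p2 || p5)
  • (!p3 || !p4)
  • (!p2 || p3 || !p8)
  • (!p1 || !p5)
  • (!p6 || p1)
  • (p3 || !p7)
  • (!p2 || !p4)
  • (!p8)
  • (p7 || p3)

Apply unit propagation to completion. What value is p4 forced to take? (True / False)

(!p8) is a unit clause: p8 = False.
From (p6 || p8) and p8 = False: p6 = True.
(p1 || !p6) with p6 = True leaves only p1, so p1 = True.
In (!p5 || !p1), !p1 is now false; !p5 must hold, so p5 = False.
From (p2 || p5) and p5 = False: p2 = True.
In (!p4 || !p2), !p2 is now false; !p4 must hold, so p4 = False.

False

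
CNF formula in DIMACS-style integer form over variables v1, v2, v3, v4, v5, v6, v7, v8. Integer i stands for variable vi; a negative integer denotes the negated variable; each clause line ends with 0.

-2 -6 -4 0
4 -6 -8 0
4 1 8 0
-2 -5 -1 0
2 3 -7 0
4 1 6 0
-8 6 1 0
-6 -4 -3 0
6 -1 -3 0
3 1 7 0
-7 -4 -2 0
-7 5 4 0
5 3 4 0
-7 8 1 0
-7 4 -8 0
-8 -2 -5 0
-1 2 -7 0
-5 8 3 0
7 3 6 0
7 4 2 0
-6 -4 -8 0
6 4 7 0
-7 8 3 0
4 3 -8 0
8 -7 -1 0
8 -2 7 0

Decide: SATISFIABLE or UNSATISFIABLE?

SATISFIABLE

Branch on v1: take v1 = False.
Set v2 = False and propagate.
Branch on v3: take v3 = True.
For the remaining variables, v4 = True, v5 = False, v6 = False, v7 = False, v8 = False works.
So v1 = False, v2 = False, v3 = True, v4 = True, v5 = False, v6 = False, v7 = False, v8 = False is a satisfying assignment.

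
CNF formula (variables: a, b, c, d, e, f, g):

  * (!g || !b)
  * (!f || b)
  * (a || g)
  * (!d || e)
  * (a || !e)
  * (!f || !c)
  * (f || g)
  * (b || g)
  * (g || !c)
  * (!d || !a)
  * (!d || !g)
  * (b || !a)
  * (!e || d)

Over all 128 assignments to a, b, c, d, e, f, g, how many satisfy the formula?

The models are:
  a=0 b=0 c=0 d=0 e=0 f=0 g=1
  a=0 b=0 c=1 d=0 e=0 f=0 g=1
  a=1 b=1 c=0 d=0 e=0 f=1 g=0
Count: 3.

3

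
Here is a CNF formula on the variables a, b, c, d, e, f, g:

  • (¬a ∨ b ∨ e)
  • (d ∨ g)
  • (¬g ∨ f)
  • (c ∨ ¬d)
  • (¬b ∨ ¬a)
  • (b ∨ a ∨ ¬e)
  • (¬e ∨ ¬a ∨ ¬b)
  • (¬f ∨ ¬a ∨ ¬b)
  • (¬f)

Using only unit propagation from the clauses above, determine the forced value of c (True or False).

(¬f) stands alone — f = False.
In (¬g ∨ f), f is now false; ¬g must hold, so g = False.
In (d ∨ g), g is now false; d must hold, so d = True.
From (¬d ∨ c) and d = True: c = True.

True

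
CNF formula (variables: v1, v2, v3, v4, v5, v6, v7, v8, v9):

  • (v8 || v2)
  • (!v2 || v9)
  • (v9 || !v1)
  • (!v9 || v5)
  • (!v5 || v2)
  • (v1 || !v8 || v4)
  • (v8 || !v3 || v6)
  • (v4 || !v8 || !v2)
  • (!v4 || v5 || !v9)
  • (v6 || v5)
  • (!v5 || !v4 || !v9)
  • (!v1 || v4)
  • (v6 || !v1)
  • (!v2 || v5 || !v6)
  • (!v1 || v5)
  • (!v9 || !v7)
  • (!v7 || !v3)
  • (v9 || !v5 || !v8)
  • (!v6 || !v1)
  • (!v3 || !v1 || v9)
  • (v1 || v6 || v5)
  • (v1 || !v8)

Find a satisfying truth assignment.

Pure literal: v3 appears only negated; assign v3 = False.
Pure literal: v7 appears only negated; assign v7 = False.
Try v1 = False.
  then v8 is forced to False.
  then v2 is forced to True.
  then v9 is forced to True.
  then v5 is forced to True.
  then v4 is forced to False.
v6 is now unconstrained; take v6 = True.
Every clause has at least one true literal under this assignment.

v1 = 0, v2 = 1, v3 = 0, v4 = 0, v5 = 1, v6 = 1, v7 = 0, v8 = 0, v9 = 1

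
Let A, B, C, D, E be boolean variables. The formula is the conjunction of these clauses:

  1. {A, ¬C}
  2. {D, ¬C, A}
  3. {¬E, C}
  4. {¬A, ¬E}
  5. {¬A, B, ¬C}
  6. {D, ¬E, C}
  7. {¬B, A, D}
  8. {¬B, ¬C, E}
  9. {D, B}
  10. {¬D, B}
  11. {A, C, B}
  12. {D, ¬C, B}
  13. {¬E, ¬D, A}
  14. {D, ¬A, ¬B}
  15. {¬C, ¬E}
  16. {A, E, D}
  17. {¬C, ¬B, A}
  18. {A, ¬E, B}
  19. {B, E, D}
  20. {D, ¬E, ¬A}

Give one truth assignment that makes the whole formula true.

Set A = True and propagate.
  then E is forced to False.
Try B = True.
  then C is forced to False.
  then D is forced to True.

A = 1  B = 1  C = 0  D = 1  E = 0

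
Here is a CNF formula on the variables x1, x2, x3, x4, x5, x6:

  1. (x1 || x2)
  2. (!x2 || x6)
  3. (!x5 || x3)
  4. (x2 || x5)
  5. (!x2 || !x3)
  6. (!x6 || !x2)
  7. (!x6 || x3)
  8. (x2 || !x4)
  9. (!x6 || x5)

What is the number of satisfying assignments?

2

Satisfying assignments:
  x1=T x2=F x3=T x4=F x5=T x6=F
  x1=T x2=F x3=T x4=F x5=T x6=T
Count: 2.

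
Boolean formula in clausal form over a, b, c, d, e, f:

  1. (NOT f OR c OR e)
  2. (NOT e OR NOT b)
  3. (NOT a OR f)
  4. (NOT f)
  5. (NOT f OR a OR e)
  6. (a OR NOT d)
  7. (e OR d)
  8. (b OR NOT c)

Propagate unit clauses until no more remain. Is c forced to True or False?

False

Unit clause (NOT f) sets f = False.
(NOT a OR f) with f = False leaves only NOT a, so a = False.
(a OR NOT d): since a = False, the clause reduces to (NOT d). d = False.
From (e OR d) and d = False: e = True.
From (NOT e OR NOT b) and e = True: b = False.
(NOT c OR b): since b = False, the clause reduces to (NOT c). c = False.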